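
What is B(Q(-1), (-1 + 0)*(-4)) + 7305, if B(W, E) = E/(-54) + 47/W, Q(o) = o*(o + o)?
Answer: 395735/54 ≈ 7328.4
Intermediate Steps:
Q(o) = 2*o**2 (Q(o) = o*(2*o) = 2*o**2)
B(W, E) = 47/W - E/54 (B(W, E) = E*(-1/54) + 47/W = -E/54 + 47/W = 47/W - E/54)
B(Q(-1), (-1 + 0)*(-4)) + 7305 = (47/((2*(-1)**2)) - (-1 + 0)*(-4)/54) + 7305 = (47/((2*1)) - (-1)*(-4)/54) + 7305 = (47/2 - 1/54*4) + 7305 = (47*(1/2) - 2/27) + 7305 = (47/2 - 2/27) + 7305 = 1265/54 + 7305 = 395735/54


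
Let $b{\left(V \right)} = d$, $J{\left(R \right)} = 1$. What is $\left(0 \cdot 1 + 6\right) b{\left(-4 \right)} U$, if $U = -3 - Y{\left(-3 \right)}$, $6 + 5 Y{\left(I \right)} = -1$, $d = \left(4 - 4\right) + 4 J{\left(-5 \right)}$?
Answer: $- \frac{192}{5} \approx -38.4$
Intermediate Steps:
$d = 4$ ($d = \left(4 - 4\right) + 4 \cdot 1 = \left(4 - 4\right) + 4 = 0 + 4 = 4$)
$Y{\left(I \right)} = - \frac{7}{5}$ ($Y{\left(I \right)} = - \frac{6}{5} + \frac{1}{5} \left(-1\right) = - \frac{6}{5} - \frac{1}{5} = - \frac{7}{5}$)
$b{\left(V \right)} = 4$
$U = - \frac{8}{5}$ ($U = -3 - - \frac{7}{5} = -3 + \frac{7}{5} = - \frac{8}{5} \approx -1.6$)
$\left(0 \cdot 1 + 6\right) b{\left(-4 \right)} U = \left(0 \cdot 1 + 6\right) 4 \left(- \frac{8}{5}\right) = \left(0 + 6\right) 4 \left(- \frac{8}{5}\right) = 6 \cdot 4 \left(- \frac{8}{5}\right) = 24 \left(- \frac{8}{5}\right) = - \frac{192}{5}$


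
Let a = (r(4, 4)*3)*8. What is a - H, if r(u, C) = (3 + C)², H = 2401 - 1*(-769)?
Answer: -1994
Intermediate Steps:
H = 3170 (H = 2401 + 769 = 3170)
a = 1176 (a = ((3 + 4)²*3)*8 = (7²*3)*8 = (49*3)*8 = 147*8 = 1176)
a - H = 1176 - 1*3170 = 1176 - 3170 = -1994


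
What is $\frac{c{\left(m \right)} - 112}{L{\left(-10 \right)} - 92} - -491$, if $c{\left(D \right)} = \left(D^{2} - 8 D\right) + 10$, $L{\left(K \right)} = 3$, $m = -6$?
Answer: $\frac{43717}{89} \approx 491.2$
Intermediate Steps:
$c{\left(D \right)} = 10 + D^{2} - 8 D$
$\frac{c{\left(m \right)} - 112}{L{\left(-10 \right)} - 92} - -491 = \frac{\left(10 + \left(-6\right)^{2} - -48\right) - 112}{3 - 92} - -491 = \frac{\left(10 + 36 + 48\right) - 112}{-89} + 491 = \left(94 - 112\right) \left(- \frac{1}{89}\right) + 491 = \left(-18\right) \left(- \frac{1}{89}\right) + 491 = \frac{18}{89} + 491 = \frac{43717}{89}$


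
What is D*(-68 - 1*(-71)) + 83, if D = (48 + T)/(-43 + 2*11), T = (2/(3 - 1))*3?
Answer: 530/7 ≈ 75.714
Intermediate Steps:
T = 3 (T = (2/2)*3 = ((½)*2)*3 = 1*3 = 3)
D = -17/7 (D = (48 + 3)/(-43 + 2*11) = 51/(-43 + 22) = 51/(-21) = 51*(-1/21) = -17/7 ≈ -2.4286)
D*(-68 - 1*(-71)) + 83 = -17*(-68 - 1*(-71))/7 + 83 = -17*(-68 + 71)/7 + 83 = -17/7*3 + 83 = -51/7 + 83 = 530/7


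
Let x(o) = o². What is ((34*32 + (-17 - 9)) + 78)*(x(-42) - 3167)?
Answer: -1599420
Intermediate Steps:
((34*32 + (-17 - 9)) + 78)*(x(-42) - 3167) = ((34*32 + (-17 - 9)) + 78)*((-42)² - 3167) = ((1088 - 26) + 78)*(1764 - 3167) = (1062 + 78)*(-1403) = 1140*(-1403) = -1599420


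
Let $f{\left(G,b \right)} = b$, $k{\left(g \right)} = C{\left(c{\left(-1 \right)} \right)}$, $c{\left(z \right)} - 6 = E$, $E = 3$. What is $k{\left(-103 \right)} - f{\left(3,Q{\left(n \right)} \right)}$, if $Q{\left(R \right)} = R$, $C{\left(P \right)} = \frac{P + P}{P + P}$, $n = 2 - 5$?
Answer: $4$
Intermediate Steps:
$c{\left(z \right)} = 9$ ($c{\left(z \right)} = 6 + 3 = 9$)
$n = -3$
$C{\left(P \right)} = 1$ ($C{\left(P \right)} = \frac{2 P}{2 P} = 2 P \frac{1}{2 P} = 1$)
$k{\left(g \right)} = 1$
$k{\left(-103 \right)} - f{\left(3,Q{\left(n \right)} \right)} = 1 - -3 = 1 + 3 = 4$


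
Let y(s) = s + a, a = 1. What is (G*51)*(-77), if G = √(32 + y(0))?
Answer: -3927*√33 ≈ -22559.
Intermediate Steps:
y(s) = 1 + s (y(s) = s + 1 = 1 + s)
G = √33 (G = √(32 + (1 + 0)) = √(32 + 1) = √33 ≈ 5.7446)
(G*51)*(-77) = (√33*51)*(-77) = (51*√33)*(-77) = -3927*√33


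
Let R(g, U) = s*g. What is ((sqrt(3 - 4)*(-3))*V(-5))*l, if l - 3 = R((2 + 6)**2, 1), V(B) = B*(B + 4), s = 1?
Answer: -1005*I ≈ -1005.0*I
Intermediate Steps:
V(B) = B*(4 + B)
R(g, U) = g (R(g, U) = 1*g = g)
l = 67 (l = 3 + (2 + 6)**2 = 3 + 8**2 = 3 + 64 = 67)
((sqrt(3 - 4)*(-3))*V(-5))*l = ((sqrt(3 - 4)*(-3))*(-5*(4 - 5)))*67 = ((sqrt(-1)*(-3))*(-5*(-1)))*67 = ((I*(-3))*5)*67 = (-3*I*5)*67 = -15*I*67 = -1005*I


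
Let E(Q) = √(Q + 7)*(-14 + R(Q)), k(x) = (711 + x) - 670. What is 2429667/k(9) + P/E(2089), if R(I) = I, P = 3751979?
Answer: 2429667/50 + 3751979*√131/1087300 ≈ 48633.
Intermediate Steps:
k(x) = 41 + x
E(Q) = √(7 + Q)*(-14 + Q) (E(Q) = √(Q + 7)*(-14 + Q) = √(7 + Q)*(-14 + Q))
2429667/k(9) + P/E(2089) = 2429667/(41 + 9) + 3751979/((√(7 + 2089)*(-14 + 2089))) = 2429667/50 + 3751979/((√2096*2075)) = 2429667*(1/50) + 3751979/(((4*√131)*2075)) = 2429667/50 + 3751979/((8300*√131)) = 2429667/50 + 3751979*(√131/1087300) = 2429667/50 + 3751979*√131/1087300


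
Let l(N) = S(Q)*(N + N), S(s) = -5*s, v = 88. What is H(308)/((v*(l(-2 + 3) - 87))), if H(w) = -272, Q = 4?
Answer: 34/1397 ≈ 0.024338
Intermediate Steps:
l(N) = -40*N (l(N) = (-5*4)*(N + N) = -40*N)
H(308)/((v*(l(-2 + 3) - 87))) = -272*1/(88*(-40*(-2 + 3) - 87)) = -272*1/(88*(-40*1 - 87)) = -272*1/(88*(-40 - 87)) = -272/(88*(-127)) = -272/(-11176) = -272*(-1/11176) = 34/1397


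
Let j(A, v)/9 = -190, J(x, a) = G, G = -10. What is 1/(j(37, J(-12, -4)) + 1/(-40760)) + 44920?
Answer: 3130906036160/69699601 ≈ 44920.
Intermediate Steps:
J(x, a) = -10
j(A, v) = -1710 (j(A, v) = 9*(-190) = -1710)
1/(j(37, J(-12, -4)) + 1/(-40760)) + 44920 = 1/(-1710 + 1/(-40760)) + 44920 = 1/(-1710 - 1/40760) + 44920 = 1/(-69699601/40760) + 44920 = -40760/69699601 + 44920 = 3130906036160/69699601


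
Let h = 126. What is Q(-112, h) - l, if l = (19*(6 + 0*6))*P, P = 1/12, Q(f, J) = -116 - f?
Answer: -27/2 ≈ -13.500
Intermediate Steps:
P = 1/12 ≈ 0.083333
l = 19/2 (l = (19*(6 + 0*6))*(1/12) = (19*(6 + 0))*(1/12) = (19*6)*(1/12) = 114*(1/12) = 19/2 ≈ 9.5000)
Q(-112, h) - l = (-116 - 1*(-112)) - 1*19/2 = (-116 + 112) - 19/2 = -4 - 19/2 = -27/2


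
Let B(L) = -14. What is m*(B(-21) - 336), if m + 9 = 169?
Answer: -56000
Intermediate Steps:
m = 160 (m = -9 + 169 = 160)
m*(B(-21) - 336) = 160*(-14 - 336) = 160*(-350) = -56000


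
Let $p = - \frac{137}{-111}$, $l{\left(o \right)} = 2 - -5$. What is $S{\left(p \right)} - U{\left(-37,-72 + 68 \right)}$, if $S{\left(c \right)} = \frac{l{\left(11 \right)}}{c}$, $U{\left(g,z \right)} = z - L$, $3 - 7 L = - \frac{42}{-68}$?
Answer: $\frac{326447}{32606} \approx 10.012$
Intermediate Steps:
$L = \frac{81}{238}$ ($L = \frac{3}{7} - \frac{\left(-42\right) \frac{1}{-68}}{7} = \frac{3}{7} - \frac{\left(-42\right) \left(- \frac{1}{68}\right)}{7} = \frac{3}{7} - \frac{3}{34} = \frac{81}{238} \approx 0.34034$)
$U{\left(g,z \right)} = - \frac{81}{238} + z$ ($U{\left(g,z \right)} = z - \frac{81}{238} = - \frac{81}{238} + z$)
$l{\left(o \right)} = 7$ ($l{\left(o \right)} = 2 + 5 = 7$)
$p = \frac{137}{111}$ ($p = \left(-137\right) \left(- \frac{1}{111}\right) = \frac{137}{111} \approx 1.2342$)
$S{\left(c \right)} = \frac{7}{c}$
$S{\left(p \right)} - U{\left(-37,-72 + 68 \right)} = \frac{7}{\frac{137}{111}} - \left(- \frac{81}{238} + \left(-72 + 68\right)\right) = 7 \cdot \frac{111}{137} - \left(- \frac{81}{238} - 4\right) = \frac{777}{137} - - \frac{1033}{238} = \frac{777}{137} + \frac{1033}{238} = \frac{326447}{32606}$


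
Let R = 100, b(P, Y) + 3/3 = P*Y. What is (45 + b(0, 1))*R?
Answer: 4400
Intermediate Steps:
b(P, Y) = -1 + P*Y
(45 + b(0, 1))*R = (45 + (-1 + 0*1))*100 = (45 + (-1 + 0))*100 = (45 - 1)*100 = 44*100 = 4400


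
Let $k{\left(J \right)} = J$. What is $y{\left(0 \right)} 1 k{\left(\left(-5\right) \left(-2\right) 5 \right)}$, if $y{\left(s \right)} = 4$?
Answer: $200$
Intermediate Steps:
$y{\left(0 \right)} 1 k{\left(\left(-5\right) \left(-2\right) 5 \right)} = 4 \cdot 1 \left(-5\right) \left(-2\right) 5 = 4 \cdot 10 \cdot 5 = 4 \cdot 50 = 200$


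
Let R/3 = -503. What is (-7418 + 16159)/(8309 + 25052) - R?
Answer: 50350490/33361 ≈ 1509.3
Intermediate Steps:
R = -1509 (R = 3*(-503) = -1509)
(-7418 + 16159)/(8309 + 25052) - R = (-7418 + 16159)/(8309 + 25052) - 1*(-1509) = 8741/33361 + 1509 = 50350490/33361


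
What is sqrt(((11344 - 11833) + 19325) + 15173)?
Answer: sqrt(34009) ≈ 184.42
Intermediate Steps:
sqrt(((11344 - 11833) + 19325) + 15173) = sqrt((-489 + 19325) + 15173) = sqrt(18836 + 15173) = sqrt(34009)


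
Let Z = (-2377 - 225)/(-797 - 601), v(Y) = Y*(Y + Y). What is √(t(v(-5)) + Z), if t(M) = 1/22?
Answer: √450898338/15378 ≈ 1.3808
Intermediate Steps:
v(Y) = 2*Y² (v(Y) = Y*(2*Y) = 2*Y²)
Z = 1301/699 (Z = -2602/(-1398) = -2602*(-1/1398) = 1301/699 ≈ 1.8612)
t(M) = 1/22
√(t(v(-5)) + Z) = √(1/22 + 1301/699) = √(29321/15378) = √450898338/15378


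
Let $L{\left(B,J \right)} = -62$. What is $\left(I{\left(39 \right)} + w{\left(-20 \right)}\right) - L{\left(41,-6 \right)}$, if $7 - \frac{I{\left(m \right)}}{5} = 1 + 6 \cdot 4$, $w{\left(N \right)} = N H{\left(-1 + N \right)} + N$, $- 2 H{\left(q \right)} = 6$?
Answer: $12$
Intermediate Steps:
$H{\left(q \right)} = -3$ ($H{\left(q \right)} = \left(- \frac{1}{2}\right) 6 = -3$)
$w{\left(N \right)} = - 2 N$ ($w{\left(N \right)} = N \left(-3\right) + N = - 3 N + N = - 2 N$)
$I{\left(m \right)} = -90$ ($I{\left(m \right)} = 35 - 5 \left(1 + 6 \cdot 4\right) = 35 - 5 \left(1 + 24\right) = 35 - 125 = -90$)
$\left(I{\left(39 \right)} + w{\left(-20 \right)}\right) - L{\left(41,-6 \right)} = \left(-90 - -40\right) - -62 = \left(-90 + 40\right) + 62 = -50 + 62 = 12$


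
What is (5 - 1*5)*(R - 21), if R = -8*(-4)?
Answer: 0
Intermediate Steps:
R = 32
(5 - 1*5)*(R - 21) = (5 - 1*5)*(32 - 21) = (5 - 5)*11 = 0*11 = 0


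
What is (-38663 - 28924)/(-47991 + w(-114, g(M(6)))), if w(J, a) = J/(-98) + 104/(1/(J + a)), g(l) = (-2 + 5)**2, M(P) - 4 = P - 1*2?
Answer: 1103921/962194 ≈ 1.1473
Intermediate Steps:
M(P) = 2 + P (M(P) = 4 + (P - 1*2) = 4 + (P - 2) = 4 + (-2 + P) = 2 + P)
g(l) = 9 (g(l) = 3**2 = 9)
w(J, a) = 104*a + 10191*J/98 (w(J, a) = J*(-1/98) + 104*(J + a) = -J/98 + (104*J + 104*a) = 104*a + 10191*J/98)
(-38663 - 28924)/(-47991 + w(-114, g(M(6)))) = (-38663 - 28924)/(-47991 + (104*9 + (10191/98)*(-114))) = -67587/(-47991 + (936 - 580887/49)) = -67587/(-47991 - 535023/49) = -67587/(-2886582/49) = -67587*(-49/2886582) = 1103921/962194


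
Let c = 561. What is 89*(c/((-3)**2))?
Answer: 16643/3 ≈ 5547.7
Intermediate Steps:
89*(c/((-3)**2)) = 89*(561/((-3)**2)) = 89*(561/9) = 89*(561*(1/9)) = 89*(187/3) = 16643/3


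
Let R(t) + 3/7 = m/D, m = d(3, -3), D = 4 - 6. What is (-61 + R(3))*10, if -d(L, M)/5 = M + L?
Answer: -4300/7 ≈ -614.29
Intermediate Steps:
d(L, M) = -5*L - 5*M (d(L, M) = -5*(M + L) = -5*(L + M) = -5*L - 5*M)
D = -2
m = 0 (m = -5*3 - 5*(-3) = -15 + 15 = 0)
R(t) = -3/7 (R(t) = -3/7 + 0/(-2) = -3/7 + 0*(-½) = -3/7 + 0 = -3/7)
(-61 + R(3))*10 = (-61 - 3/7)*10 = -430/7*10 = -4300/7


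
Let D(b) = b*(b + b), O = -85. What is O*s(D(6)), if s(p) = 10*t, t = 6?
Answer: -5100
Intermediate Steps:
D(b) = 2*b² (D(b) = b*(2*b) = 2*b²)
s(p) = 60 (s(p) = 10*6 = 60)
O*s(D(6)) = -85*60 = -5100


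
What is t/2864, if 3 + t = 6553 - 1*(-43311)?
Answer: 49861/2864 ≈ 17.410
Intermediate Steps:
t = 49861 (t = -3 + (6553 - 1*(-43311)) = -3 + (6553 + 43311) = -3 + 49864 = 49861)
t/2864 = 49861/2864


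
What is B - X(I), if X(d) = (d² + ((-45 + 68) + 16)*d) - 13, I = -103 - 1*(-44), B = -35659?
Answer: -36826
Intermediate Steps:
I = -59 (I = -103 + 44 = -59)
X(d) = -13 + d² + 39*d (X(d) = (d² + (23 + 16)*d) - 13 = (d² + 39*d) - 13 = -13 + d² + 39*d)
B - X(I) = -35659 - (-13 + (-59)² + 39*(-59)) = -35659 - (-13 + 3481 - 2301) = -35659 - 1*1167 = -35659 - 1167 = -36826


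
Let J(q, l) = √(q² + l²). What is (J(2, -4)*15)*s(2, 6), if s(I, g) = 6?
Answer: 180*√5 ≈ 402.49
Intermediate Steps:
J(q, l) = √(l² + q²)
(J(2, -4)*15)*s(2, 6) = (√((-4)² + 2²)*15)*6 = (√(16 + 4)*15)*6 = (√20*15)*6 = ((2*√5)*15)*6 = (30*√5)*6 = 180*√5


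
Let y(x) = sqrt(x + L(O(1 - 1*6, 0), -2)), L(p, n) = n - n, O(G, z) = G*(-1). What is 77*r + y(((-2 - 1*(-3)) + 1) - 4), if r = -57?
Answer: -4389 + I*sqrt(2) ≈ -4389.0 + 1.4142*I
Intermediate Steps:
O(G, z) = -G
L(p, n) = 0
y(x) = sqrt(x) (y(x) = sqrt(x + 0) = sqrt(x))
77*r + y(((-2 - 1*(-3)) + 1) - 4) = 77*(-57) + sqrt(((-2 - 1*(-3)) + 1) - 4) = -4389 + sqrt(((-2 + 3) + 1) - 4) = -4389 + sqrt((1 + 1) - 4) = -4389 + sqrt(2 - 4) = -4389 + sqrt(-2) = -4389 + I*sqrt(2)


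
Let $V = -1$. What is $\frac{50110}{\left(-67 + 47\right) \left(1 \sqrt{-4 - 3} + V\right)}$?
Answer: $\frac{5011}{16} + \frac{5011 i \sqrt{7}}{16} \approx 313.19 + 828.62 i$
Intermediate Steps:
$\frac{50110}{\left(-67 + 47\right) \left(1 \sqrt{-4 - 3} + V\right)} = \frac{50110}{\left(-67 + 47\right) \left(1 \sqrt{-4 - 3} - 1\right)} = \frac{50110}{\left(-20\right) \left(1 \sqrt{-7} - 1\right)} = \frac{50110}{\left(-20\right) \left(1 i \sqrt{7} - 1\right)} = \frac{50110}{\left(-20\right) \left(i \sqrt{7} - 1\right)} = \frac{50110}{\left(-20\right) \left(-1 + i \sqrt{7}\right)} = \frac{50110}{20 - 20 i \sqrt{7}}$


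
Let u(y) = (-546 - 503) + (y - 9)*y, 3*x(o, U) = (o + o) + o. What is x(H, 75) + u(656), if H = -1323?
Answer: 422060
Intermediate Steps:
x(o, U) = o (x(o, U) = ((o + o) + o)/3 = (2*o + o)/3 = (3*o)/3 = o)
u(y) = -1049 + y*(-9 + y) (u(y) = -1049 + (-9 + y)*y = -1049 + y*(-9 + y))
x(H, 75) + u(656) = -1323 + (-1049 + 656² - 9*656) = -1323 + (-1049 + 430336 - 5904) = -1323 + 423383 = 422060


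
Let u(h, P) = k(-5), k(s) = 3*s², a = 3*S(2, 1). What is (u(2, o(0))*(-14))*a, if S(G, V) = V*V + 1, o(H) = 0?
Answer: -6300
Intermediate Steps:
S(G, V) = 1 + V² (S(G, V) = V² + 1 = 1 + V²)
a = 6 (a = 3*(1 + 1²) = 3*(1 + 1) = 3*2 = 6)
u(h, P) = 75 (u(h, P) = 3*(-5)² = 3*25 = 75)
(u(2, o(0))*(-14))*a = (75*(-14))*6 = -1050*6 = -6300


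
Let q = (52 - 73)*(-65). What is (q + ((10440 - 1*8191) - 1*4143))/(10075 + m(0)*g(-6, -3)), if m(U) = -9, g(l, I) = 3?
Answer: -529/10048 ≈ -0.052647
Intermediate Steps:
q = 1365 (q = -21*(-65) = 1365)
(q + ((10440 - 1*8191) - 1*4143))/(10075 + m(0)*g(-6, -3)) = (1365 + ((10440 - 1*8191) - 1*4143))/(10075 - 9*3) = (1365 + ((10440 - 8191) - 4143))/(10075 - 27) = (1365 + (2249 - 4143))/10048 = (1365 - 1894)*(1/10048) = -529*1/10048 = -529/10048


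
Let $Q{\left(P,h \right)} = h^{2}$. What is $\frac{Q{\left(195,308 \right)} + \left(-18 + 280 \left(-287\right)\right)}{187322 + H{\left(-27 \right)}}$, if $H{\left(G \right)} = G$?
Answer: $\frac{14486}{187295} \approx 0.077343$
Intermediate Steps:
$\frac{Q{\left(195,308 \right)} + \left(-18 + 280 \left(-287\right)\right)}{187322 + H{\left(-27 \right)}} = \frac{308^{2} + \left(-18 + 280 \left(-287\right)\right)}{187322 - 27} = \frac{94864 - 80378}{187295} = \left(94864 - 80378\right) \frac{1}{187295} = 14486 \cdot \frac{1}{187295} = \frac{14486}{187295}$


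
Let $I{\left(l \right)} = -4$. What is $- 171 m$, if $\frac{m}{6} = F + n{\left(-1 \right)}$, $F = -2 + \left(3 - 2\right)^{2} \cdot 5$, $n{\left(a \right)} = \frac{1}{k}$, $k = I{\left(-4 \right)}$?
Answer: $- \frac{5643}{2} \approx -2821.5$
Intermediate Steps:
$k = -4$
$n{\left(a \right)} = - \frac{1}{4}$ ($n{\left(a \right)} = \frac{1}{-4} = - \frac{1}{4}$)
$F = 3$ ($F = -2 + 1^{2} \cdot 5 = -2 + 1 \cdot 5 = -2 + 5 = 3$)
$m = \frac{33}{2}$ ($m = 6 \left(3 - \frac{1}{4}\right) = 6 \cdot \frac{11}{4} = \frac{33}{2} \approx 16.5$)
$- 171 m = \left(-171\right) \frac{33}{2} = - \frac{5643}{2}$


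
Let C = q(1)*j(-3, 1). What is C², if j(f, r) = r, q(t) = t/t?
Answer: 1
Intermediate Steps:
q(t) = 1
C = 1 (C = 1*1 = 1)
C² = 1² = 1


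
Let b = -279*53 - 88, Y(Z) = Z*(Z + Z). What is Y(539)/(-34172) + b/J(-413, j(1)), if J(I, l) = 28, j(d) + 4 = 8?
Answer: -18734917/34172 ≈ -548.25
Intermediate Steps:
j(d) = 4 (j(d) = -4 + 8 = 4)
Y(Z) = 2*Z² (Y(Z) = Z*(2*Z) = 2*Z²)
b = -14875 (b = -14787 - 88 = -14875)
Y(539)/(-34172) + b/J(-413, j(1)) = (2*539²)/(-34172) - 14875/28 = (2*290521)*(-1/34172) - 14875*1/28 = 581042*(-1/34172) - 2125/4 = -290521/17086 - 2125/4 = -18734917/34172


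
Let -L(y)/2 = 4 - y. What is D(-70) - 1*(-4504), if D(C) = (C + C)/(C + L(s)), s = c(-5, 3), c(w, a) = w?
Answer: 99123/22 ≈ 4505.6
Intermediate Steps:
s = -5
L(y) = -8 + 2*y (L(y) = -2*(4 - y) = -8 + 2*y)
D(C) = 2*C/(-18 + C) (D(C) = (C + C)/(C + (-8 + 2*(-5))) = (2*C)/(C + (-8 - 10)) = (2*C)/(C - 18) = (2*C)/(-18 + C) = 2*C/(-18 + C))
D(-70) - 1*(-4504) = 2*(-70)/(-18 - 70) - 1*(-4504) = 2*(-70)/(-88) + 4504 = 2*(-70)*(-1/88) + 4504 = 35/22 + 4504 = 99123/22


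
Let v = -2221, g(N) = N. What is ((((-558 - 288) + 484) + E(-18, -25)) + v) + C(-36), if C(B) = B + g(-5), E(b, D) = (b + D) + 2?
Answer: -2665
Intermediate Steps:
E(b, D) = 2 + D + b (E(b, D) = (D + b) + 2 = 2 + D + b)
C(B) = -5 + B (C(B) = B - 5 = -5 + B)
((((-558 - 288) + 484) + E(-18, -25)) + v) + C(-36) = ((((-558 - 288) + 484) + (2 - 25 - 18)) - 2221) + (-5 - 36) = (((-846 + 484) - 41) - 2221) - 41 = ((-362 - 41) - 2221) - 41 = (-403 - 2221) - 41 = -2624 - 41 = -2665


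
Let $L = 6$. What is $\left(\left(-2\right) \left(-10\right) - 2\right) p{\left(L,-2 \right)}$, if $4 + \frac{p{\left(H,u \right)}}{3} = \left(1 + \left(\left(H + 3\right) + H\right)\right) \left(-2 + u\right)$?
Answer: $-3672$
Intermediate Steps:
$p{\left(H,u \right)} = -12 + 3 \left(-2 + u\right) \left(4 + 2 H\right)$ ($p{\left(H,u \right)} = -12 + 3 \left(1 + \left(\left(H + 3\right) + H\right)\right) \left(-2 + u\right) = -12 + 3 \left(1 + \left(\left(3 + H\right) + H\right)\right) \left(-2 + u\right) = -12 + 3 \left(1 + \left(3 + 2 H\right)\right) \left(-2 + u\right) = -12 + 3 \left(4 + 2 H\right) \left(-2 + u\right) = -12 + 3 \left(-2 + u\right) \left(4 + 2 H\right)$)
$\left(\left(-2\right) \left(-10\right) - 2\right) p{\left(L,-2 \right)} = \left(\left(-2\right) \left(-10\right) - 2\right) \left(-36 - 72 + 12 \left(-2\right) + 6 \cdot 6 \left(-2\right)\right) = \left(20 - 2\right) \left(-36 - 72 - 24 - 72\right) = 18 \left(-204\right) = -3672$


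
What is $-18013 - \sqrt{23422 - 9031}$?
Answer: $-18013 - 3 \sqrt{1599} \approx -18133.0$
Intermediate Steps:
$-18013 - \sqrt{23422 - 9031} = -18013 - \sqrt{14391} = -18013 - 3 \sqrt{1599}$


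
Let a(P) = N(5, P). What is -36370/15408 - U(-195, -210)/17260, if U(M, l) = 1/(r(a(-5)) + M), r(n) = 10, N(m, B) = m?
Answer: -14516628949/6149910600 ≈ -2.3605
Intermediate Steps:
a(P) = 5
U(M, l) = 1/(10 + M)
-36370/15408 - U(-195, -210)/17260 = -36370/15408 - 1/(10 - 195)/17260 = -36370*1/15408 - 1/(-185)*(1/17260) = -18185/7704 - 1*(-1/185)*(1/17260) = -18185/7704 + (1/185)*(1/17260) = -18185/7704 + 1/3193100 = -14516628949/6149910600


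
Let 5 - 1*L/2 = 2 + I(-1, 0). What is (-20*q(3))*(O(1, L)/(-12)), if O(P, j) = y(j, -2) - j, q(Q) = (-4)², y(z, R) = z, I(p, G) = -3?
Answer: 0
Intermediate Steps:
q(Q) = 16
L = 12 (L = 10 - 2*(2 - 3) = 10 - 2*(-1) = 10 + 2 = 12)
O(P, j) = 0 (O(P, j) = j - j = 0)
(-20*q(3))*(O(1, L)/(-12)) = (-20*16)*(0/(-12)) = -0*(-1)/12 = -320*0 = 0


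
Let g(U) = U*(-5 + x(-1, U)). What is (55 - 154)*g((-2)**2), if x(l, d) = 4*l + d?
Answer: 1980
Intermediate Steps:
x(l, d) = d + 4*l
g(U) = U*(-9 + U) (g(U) = U*(-5 + (U + 4*(-1))) = U*(-5 + (U - 4)) = U*(-5 + (-4 + U)) = U*(-9 + U))
(55 - 154)*g((-2)**2) = (55 - 154)*((-2)**2*(-9 + (-2)**2)) = -396*(-9 + 4) = -396*(-5) = -99*(-20) = 1980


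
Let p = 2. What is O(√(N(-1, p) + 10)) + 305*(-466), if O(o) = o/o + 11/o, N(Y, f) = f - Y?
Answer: -142129 + 11*√13/13 ≈ -1.4213e+5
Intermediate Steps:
O(o) = 1 + 11/o
O(√(N(-1, p) + 10)) + 305*(-466) = (11 + √((2 - 1*(-1)) + 10))/(√((2 - 1*(-1)) + 10)) + 305*(-466) = (11 + √((2 + 1) + 10))/(√((2 + 1) + 10)) - 142130 = (11 + √(3 + 10))/(√(3 + 10)) - 142130 = (11 + √13)/(√13) - 142130 = (√13/13)*(11 + √13) - 142130 = √13*(11 + √13)/13 - 142130 = -142130 + √13*(11 + √13)/13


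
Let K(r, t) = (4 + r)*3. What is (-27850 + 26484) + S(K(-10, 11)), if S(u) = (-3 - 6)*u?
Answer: -1204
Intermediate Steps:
K(r, t) = 12 + 3*r
S(u) = -9*u
(-27850 + 26484) + S(K(-10, 11)) = (-27850 + 26484) - 9*(12 + 3*(-10)) = -1366 - 9*(12 - 30) = -1366 - 9*(-18) = -1366 + 162 = -1204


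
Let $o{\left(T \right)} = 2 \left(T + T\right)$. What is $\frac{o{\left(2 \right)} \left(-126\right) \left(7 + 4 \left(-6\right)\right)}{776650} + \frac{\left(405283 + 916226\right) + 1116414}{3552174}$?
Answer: $\frac{46530546467}{65685617550} \approx 0.70838$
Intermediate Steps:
$o{\left(T \right)} = 4 T$ ($o{\left(T \right)} = 2 \cdot 2 T = 4 T$)
$\frac{o{\left(2 \right)} \left(-126\right) \left(7 + 4 \left(-6\right)\right)}{776650} + \frac{\left(405283 + 916226\right) + 1116414}{3552174} = \frac{4 \cdot 2 \left(-126\right) \left(7 + 4 \left(-6\right)\right)}{776650} + \frac{\left(405283 + 916226\right) + 1116414}{3552174} = 8 \left(-126\right) \left(7 - 24\right) \frac{1}{776650} + \left(1321509 + 1116414\right) \frac{1}{3552174} = \left(-1008\right) \left(-17\right) \frac{1}{776650} + 2437923 \cdot \frac{1}{3552174} = 17136 \cdot \frac{1}{776650} + \frac{812641}{1184058} = \frac{1224}{55475} + \frac{812641}{1184058} = \frac{46530546467}{65685617550}$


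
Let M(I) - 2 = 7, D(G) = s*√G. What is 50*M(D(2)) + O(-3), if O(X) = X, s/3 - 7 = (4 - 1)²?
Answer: 447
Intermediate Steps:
s = 48 (s = 21 + 3*(4 - 1)² = 21 + 3*3² = 21 + 3*9 = 21 + 27 = 48)
D(G) = 48*√G
M(I) = 9 (M(I) = 2 + 7 = 9)
50*M(D(2)) + O(-3) = 50*9 - 3 = 450 - 3 = 447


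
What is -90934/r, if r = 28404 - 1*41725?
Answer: 90934/13321 ≈ 6.8264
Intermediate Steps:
r = -13321 (r = 28404 - 41725 = -13321)
-90934/r = -90934/(-13321) = -90934*(-1/13321) = 90934/13321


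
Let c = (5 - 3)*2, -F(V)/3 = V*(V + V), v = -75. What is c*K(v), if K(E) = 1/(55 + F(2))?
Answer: 4/31 ≈ 0.12903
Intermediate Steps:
F(V) = -6*V**2 (F(V) = -3*V*(V + V) = -3*V*2*V = -6*V**2)
K(E) = 1/31 (K(E) = 1/(55 - 6*2**2) = 1/(55 - 6*4) = 1/(55 - 24) = 1/31)
c = 4 (c = 2*2 = 4)
c*K(v) = 4*(1/31) = 4/31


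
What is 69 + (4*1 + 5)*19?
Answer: 240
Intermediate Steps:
69 + (4*1 + 5)*19 = 69 + (4 + 5)*19 = 69 + 9*19 = 69 + 171 = 240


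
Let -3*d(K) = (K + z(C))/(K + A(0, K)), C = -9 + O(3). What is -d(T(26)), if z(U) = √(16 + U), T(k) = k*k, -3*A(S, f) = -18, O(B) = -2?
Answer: 338/1023 + √5/2046 ≈ 0.33149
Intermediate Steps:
A(S, f) = 6 (A(S, f) = -⅓*(-18) = 6)
C = -11 (C = -9 - 2 = -11)
T(k) = k²
d(K) = -(K + √5)/(3*(6 + K)) (d(K) = -(K + √(16 - 11))/(3*(K + 6)) = -(K + √5)/(3*(6 + K)))
-d(T(26)) = -(-1*26² - √5)/(3*(6 + 26²)) = -(-1*676 - √5)/(3*(6 + 676)) = -(-676 - √5)/(3*682) = -(-338/1023 - √5/2046) = 338/1023 + √5/2046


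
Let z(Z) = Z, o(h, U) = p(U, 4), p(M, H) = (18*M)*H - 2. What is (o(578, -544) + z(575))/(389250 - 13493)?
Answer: -38595/375757 ≈ -0.10271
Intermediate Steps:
p(M, H) = -2 + 18*H*M (p(M, H) = 18*H*M - 2 = -2 + 18*H*M)
o(h, U) = -2 + 72*U (o(h, U) = -2 + 18*4*U = -2 + 72*U)
(o(578, -544) + z(575))/(389250 - 13493) = ((-2 + 72*(-544)) + 575)/(389250 - 13493) = ((-2 - 39168) + 575)/375757 = (-39170 + 575)*(1/375757) = -38595*1/375757 = -38595/375757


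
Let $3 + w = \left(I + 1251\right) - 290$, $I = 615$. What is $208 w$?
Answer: $327184$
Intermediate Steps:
$w = 1573$ ($w = -3 + \left(\left(615 + 1251\right) - 290\right) = -3 + \left(1866 - 290\right) = -3 + 1576 = 1573$)
$208 w = 208 \cdot 1573 = 327184$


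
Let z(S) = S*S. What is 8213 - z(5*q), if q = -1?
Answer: 8188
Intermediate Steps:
z(S) = S**2
8213 - z(5*q) = 8213 - (5*(-1))**2 = 8213 - 1*(-5)**2 = 8213 - 1*25 = 8213 - 25 = 8188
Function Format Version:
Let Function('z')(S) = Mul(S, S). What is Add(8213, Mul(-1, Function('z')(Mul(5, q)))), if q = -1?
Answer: 8188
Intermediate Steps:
Function('z')(S) = Pow(S, 2)
Add(8213, Mul(-1, Function('z')(Mul(5, q)))) = Add(8213, Mul(-1, Pow(Mul(5, -1), 2))) = Add(8213, Mul(-1, Pow(-5, 2))) = Add(8213, Mul(-1, 25)) = Add(8213, -25) = 8188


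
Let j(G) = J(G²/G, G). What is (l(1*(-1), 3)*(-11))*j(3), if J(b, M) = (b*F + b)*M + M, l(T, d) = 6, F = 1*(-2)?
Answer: 396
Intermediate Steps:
F = -2
J(b, M) = M - M*b (J(b, M) = (b*(-2) + b)*M + M = (-2*b + b)*M + M = (-b)*M + M = -M*b + M = M - M*b)
j(G) = G*(1 - G) (j(G) = G*(1 - G²/G) = G*(1 - G))
(l(1*(-1), 3)*(-11))*j(3) = (6*(-11))*(3*(1 - 1*3)) = -198*(1 - 3) = -198*(-2) = -66*(-6) = 396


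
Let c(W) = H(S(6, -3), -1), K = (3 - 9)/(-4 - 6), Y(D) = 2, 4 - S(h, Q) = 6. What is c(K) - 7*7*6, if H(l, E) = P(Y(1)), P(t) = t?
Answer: -292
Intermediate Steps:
S(h, Q) = -2 (S(h, Q) = 4 - 1*6 = 4 - 6 = -2)
K = 3/5 (K = -6/(-10) = -6*(-1/10) = 3/5 ≈ 0.60000)
H(l, E) = 2
c(W) = 2
c(K) - 7*7*6 = 2 - 7*7*6 = 2 - 49*6 = 2 - 294 = -292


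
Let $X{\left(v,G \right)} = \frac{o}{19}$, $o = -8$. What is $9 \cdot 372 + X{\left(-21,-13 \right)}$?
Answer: $\frac{63604}{19} \approx 3347.6$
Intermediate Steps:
$X{\left(v,G \right)} = - \frac{8}{19}$
$9 \cdot 372 + X{\left(-21,-13 \right)} = 9 \cdot 372 - \frac{8}{19} = 3348 - \frac{8}{19} = \frac{63604}{19}$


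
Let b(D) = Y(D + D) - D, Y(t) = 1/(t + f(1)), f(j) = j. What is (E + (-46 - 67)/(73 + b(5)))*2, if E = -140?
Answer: -212206/749 ≈ -283.32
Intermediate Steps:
Y(t) = 1/(1 + t) (Y(t) = 1/(t + 1) = 1/(1 + t))
b(D) = 1/(1 + 2*D) - D (b(D) = 1/(1 + (D + D)) - D = 1/(1 + 2*D) - D)
(E + (-46 - 67)/(73 + b(5)))*2 = (-140 + (-46 - 67)/(73 + (1/(1 + 2*5) - 1*5)))*2 = (-140 - 113/(73 + (1/(1 + 10) - 5)))*2 = (-140 - 113/(73 + (1/11 - 5)))*2 = (-140 - 113/(73 - 54/11))*2 = (-140 - 113/749/11)*2 = (-140 - 113*11/749)*2 = (-140 - 1243/749)*2 = -106103/749*2 = -212206/749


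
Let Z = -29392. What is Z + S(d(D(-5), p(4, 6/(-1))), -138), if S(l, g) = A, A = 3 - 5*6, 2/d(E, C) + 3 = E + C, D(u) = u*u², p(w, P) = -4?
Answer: -29419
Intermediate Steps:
D(u) = u³
d(E, C) = 2/(-3 + C + E) (d(E, C) = 2/(-3 + (E + C)) = 2/(-3 + (C + E)) = 2/(-3 + C + E))
A = -27 (A = 3 - 30 = -27)
S(l, g) = -27
Z + S(d(D(-5), p(4, 6/(-1))), -138) = -29392 - 27 = -29419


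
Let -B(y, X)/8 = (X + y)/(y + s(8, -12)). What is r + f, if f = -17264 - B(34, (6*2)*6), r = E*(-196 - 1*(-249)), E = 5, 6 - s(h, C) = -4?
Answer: -186777/11 ≈ -16980.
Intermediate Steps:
s(h, C) = 10 (s(h, C) = 6 - 1*(-4) = 6 + 4 = 10)
B(y, X) = -8*(X + y)/(10 + y) (B(y, X) = -8*(X + y)/(y + 10) = -8*(X + y)/(10 + y))
r = 265 (r = 5*(-196 - 1*(-249)) = 5*(-196 + 249) = 5*53 = 265)
f = -189692/11 (f = -17264 - 8*(-6*2*6 - 1*34)/(10 + 34) = -17264 - 8*(-12*6 - 34)/44 = -17264 - 8*(-1*72 - 34)/44 = -17264 - 8*(-72 - 34)/44 = -17264 - 8*(-106)/44 = -17264 - 1*(-212/11) = -17264 + 212/11 = -189692/11 ≈ -17245.)
r + f = 265 - 189692/11 = -186777/11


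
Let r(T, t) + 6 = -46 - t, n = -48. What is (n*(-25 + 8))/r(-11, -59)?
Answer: 816/7 ≈ 116.57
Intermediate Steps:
r(T, t) = -52 - t (r(T, t) = -6 + (-46 - t) = -52 - t)
(n*(-25 + 8))/r(-11, -59) = (-48*(-25 + 8))/(-52 - 1*(-59)) = (-48*(-17))/(-52 + 59) = 816/7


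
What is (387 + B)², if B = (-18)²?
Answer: 505521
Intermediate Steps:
B = 324
(387 + B)² = (387 + 324)² = 711² = 505521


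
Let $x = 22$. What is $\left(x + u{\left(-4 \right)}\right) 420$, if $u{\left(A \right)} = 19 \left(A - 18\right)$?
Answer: $-166320$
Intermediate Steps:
$u{\left(A \right)} = -342 + 19 A$ ($u{\left(A \right)} = 19 \left(-18 + A\right) = -342 + 19 A$)
$\left(x + u{\left(-4 \right)}\right) 420 = \left(22 + \left(-342 + 19 \left(-4\right)\right)\right) 420 = \left(22 - 418\right) 420 = \left(-396\right) 420 = -166320$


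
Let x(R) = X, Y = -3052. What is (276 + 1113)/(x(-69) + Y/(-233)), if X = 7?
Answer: 107879/1561 ≈ 69.109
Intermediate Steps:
x(R) = 7
(276 + 1113)/(x(-69) + Y/(-233)) = (276 + 1113)/(7 - 3052/(-233)) = 1389/(7 - 3052*(-1/233)) = 1389/(7 + 3052/233) = 1389/(4683/233) = 1389*(233/4683) = 107879/1561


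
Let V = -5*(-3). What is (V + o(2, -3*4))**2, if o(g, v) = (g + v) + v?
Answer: 49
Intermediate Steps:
o(g, v) = g + 2*v
V = 15
(V + o(2, -3*4))**2 = (15 + (2 + 2*(-3*4)))**2 = (15 + (2 + 2*(-12)))**2 = (15 + (2 - 24))**2 = (15 - 22)**2 = (-7)**2 = 49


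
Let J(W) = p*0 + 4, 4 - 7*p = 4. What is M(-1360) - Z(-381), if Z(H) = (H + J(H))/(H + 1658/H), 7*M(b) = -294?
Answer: -6310035/146819 ≈ -42.978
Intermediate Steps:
p = 0 (p = 4/7 - ⅐*4 = 4/7 - 4/7 = 0)
J(W) = 4 (J(W) = 0*0 + 4 = 0 + 4 = 4)
M(b) = -42 (M(b) = (⅐)*(-294) = -42)
Z(H) = (4 + H)/(H + 1658/H) (Z(H) = (H + 4)/(H + 1658/H) = (4 + H)/(H + 1658/H))
M(-1360) - Z(-381) = -42 - (-381)*(4 - 381)/(1658 + (-381)²) = -42 - (-381)*(-377)/(1658 + 145161) = -42 - (-381)*(-377)/146819 = -42 - 1*143637/146819 = -42 - 143637/146819 = -6310035/146819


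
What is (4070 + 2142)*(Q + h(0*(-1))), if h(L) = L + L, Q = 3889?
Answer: 24158468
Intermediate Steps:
h(L) = 2*L
(4070 + 2142)*(Q + h(0*(-1))) = (4070 + 2142)*(3889 + 2*(0*(-1))) = 6212*(3889 + 2*0) = 6212*(3889 + 0) = 6212*3889 = 24158468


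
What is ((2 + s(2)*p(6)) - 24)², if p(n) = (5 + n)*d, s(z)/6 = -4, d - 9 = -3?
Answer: 2579236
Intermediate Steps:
d = 6 (d = 9 - 3 = 6)
s(z) = -24 (s(z) = 6*(-4) = -24)
p(n) = 30 + 6*n (p(n) = (5 + n)*6 = 30 + 6*n)
((2 + s(2)*p(6)) - 24)² = ((2 - 24*(30 + 6*6)) - 24)² = ((2 - 24*(30 + 36)) - 24)² = ((2 - 24*66) - 24)² = ((2 - 1584) - 24)² = (-1582 - 24)² = (-1606)² = 2579236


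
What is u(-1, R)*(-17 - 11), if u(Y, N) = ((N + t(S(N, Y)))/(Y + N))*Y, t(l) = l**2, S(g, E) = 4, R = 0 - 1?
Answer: -210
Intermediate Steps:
R = -1
u(Y, N) = Y*(16 + N)/(N + Y) (u(Y, N) = ((N + 4**2)/(Y + N))*Y = ((N + 16)/(N + Y))*Y = ((16 + N)/(N + Y))*Y = Y*(16 + N)/(N + Y))
u(-1, R)*(-17 - 11) = (-(16 - 1)/(-1 - 1))*(-17 - 11) = -1*15/(-2)*(-28) = -1*(-1/2)*15*(-28) = (15/2)*(-28) = -210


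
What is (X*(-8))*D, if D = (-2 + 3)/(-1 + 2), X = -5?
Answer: 40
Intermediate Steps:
D = 1 (D = 1/1 = 1*1 = 1)
(X*(-8))*D = -5*(-8)*1 = 40*1 = 40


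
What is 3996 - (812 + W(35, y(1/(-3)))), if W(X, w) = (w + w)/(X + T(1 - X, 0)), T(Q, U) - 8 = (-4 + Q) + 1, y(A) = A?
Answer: 28657/9 ≈ 3184.1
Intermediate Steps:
T(Q, U) = 5 + Q (T(Q, U) = 8 + ((-4 + Q) + 1) = 8 + (-3 + Q) = 5 + Q)
W(X, w) = w/3 (W(X, w) = (w + w)/(X + (5 + (1 - X))) = (2*w)/(X + (6 - X)) = (2*w)/6 = (2*w)*(1/6) = w/3)
3996 - (812 + W(35, y(1/(-3)))) = 3996 - (812 + (1/3)/(-3)) = 3996 - (812 + (1/3)*(-1/3)) = 3996 - (812 - 1/9) = 3996 - 1*7307/9 = 3996 - 7307/9 = 28657/9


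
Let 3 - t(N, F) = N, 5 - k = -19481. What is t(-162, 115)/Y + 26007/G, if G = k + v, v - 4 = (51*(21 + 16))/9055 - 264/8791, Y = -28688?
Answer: 5375867877063075/4046225989586576 ≈ 1.3286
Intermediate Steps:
k = 19486 (k = 5 - 1*(-19481) = 5 + 19481 = 19486)
v = 332608117/79602505 (v = 4 + ((51*(21 + 16))/9055 - 264/8791) = 4 + ((51*37)*(1/9055) - 264*1/8791) = 4 + (1887*(1/9055) - 264/8791) = 4 + (1887/9055 - 264/8791) = 4 + 14198097/79602505 = 332608117/79602505 ≈ 4.1784)
t(N, F) = 3 - N
G = 1551467020547/79602505 (G = 19486 + 332608117/79602505 = 1551467020547/79602505 ≈ 19490.)
t(-162, 115)/Y + 26007/G = (3 - 1*(-162))/(-28688) + 26007/(1551467020547/79602505) = (3 + 162)*(-1/28688) + 26007*(79602505/1551467020547) = 165*(-1/28688) + 2070222347535/1551467020547 = -15/2608 + 2070222347535/1551467020547 = 5375867877063075/4046225989586576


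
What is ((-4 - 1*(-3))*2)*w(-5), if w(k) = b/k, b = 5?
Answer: 2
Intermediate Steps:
w(k) = 5/k
((-4 - 1*(-3))*2)*w(-5) = ((-4 - 1*(-3))*2)*(5/(-5)) = ((-4 + 3)*2)*(5*(-1/5)) = -1*2*(-1) = -2*(-1) = 2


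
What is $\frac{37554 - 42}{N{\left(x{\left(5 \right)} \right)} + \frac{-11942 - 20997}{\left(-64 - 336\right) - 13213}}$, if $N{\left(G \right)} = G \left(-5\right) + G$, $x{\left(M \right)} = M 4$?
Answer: $- \frac{510650856}{1056101} \approx -483.52$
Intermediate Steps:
$x{\left(M \right)} = 4 M$
$N{\left(G \right)} = - 4 G$ ($N{\left(G \right)} = - 5 G + G = - 4 G$)
$\frac{37554 - 42}{N{\left(x{\left(5 \right)} \right)} + \frac{-11942 - 20997}{\left(-64 - 336\right) - 13213}} = \frac{37554 - 42}{- 4 \cdot 4 \cdot 5 + \frac{-11942 - 20997}{\left(-64 - 336\right) - 13213}} = \frac{37512}{\left(-4\right) 20 - \frac{32939}{\left(-64 - 336\right) - 13213}} = \frac{37512}{-80 - \frac{32939}{-400 - 13213}} = \frac{37512}{-80 - \frac{32939}{-13613}} = \frac{37512}{-80 - - \frac{32939}{13613}} = \frac{37512}{-80 + \frac{32939}{13613}} = \frac{37512}{- \frac{1056101}{13613}} = 37512 \left(- \frac{13613}{1056101}\right) = - \frac{510650856}{1056101}$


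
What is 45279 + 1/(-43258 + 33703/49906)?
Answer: 97748307187649/2158800045 ≈ 45279.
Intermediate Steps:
45279 + 1/(-43258 + 33703/49906) = 45279 + 1/(-2158800045/49906) = 45279 - 49906/2158800045 = 97748307187649/2158800045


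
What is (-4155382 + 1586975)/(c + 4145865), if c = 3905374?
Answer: -2568407/8051239 ≈ -0.31901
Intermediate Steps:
(-4155382 + 1586975)/(c + 4145865) = (-4155382 + 1586975)/(3905374 + 4145865) = -2568407/8051239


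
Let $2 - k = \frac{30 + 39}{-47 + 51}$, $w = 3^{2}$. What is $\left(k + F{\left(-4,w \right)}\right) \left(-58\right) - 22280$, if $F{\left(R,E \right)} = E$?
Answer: $- \frac{43835}{2} \approx -21918.0$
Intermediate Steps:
$w = 9$
$k = - \frac{61}{4}$ ($k = 2 - \frac{30 + 39}{-47 + 51} = 2 - \frac{69}{4} = - \frac{61}{4} \approx -15.25$)
$\left(k + F{\left(-4,w \right)}\right) \left(-58\right) - 22280 = \left(- \frac{61}{4} + 9\right) \left(-58\right) - 22280 = \left(- \frac{25}{4}\right) \left(-58\right) - 22280 = \frac{725}{2} - 22280 = - \frac{43835}{2}$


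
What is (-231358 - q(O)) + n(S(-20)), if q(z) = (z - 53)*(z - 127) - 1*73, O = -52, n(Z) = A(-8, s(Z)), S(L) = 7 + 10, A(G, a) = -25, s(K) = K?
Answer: -250105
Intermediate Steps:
S(L) = 17
n(Z) = -25
q(z) = -73 + (-127 + z)*(-53 + z) (q(z) = (-53 + z)*(-127 + z) - 73 = (-127 + z)*(-53 + z) - 73 = -73 + (-127 + z)*(-53 + z))
(-231358 - q(O)) + n(S(-20)) = (-231358 - (6658 + (-52)² - 180*(-52))) - 25 = (-231358 - (6658 + 2704 + 9360)) - 25 = (-231358 - 1*18722) - 25 = (-231358 - 18722) - 25 = -250080 - 25 = -250105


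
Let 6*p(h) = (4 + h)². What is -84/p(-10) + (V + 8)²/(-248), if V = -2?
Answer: -877/62 ≈ -14.145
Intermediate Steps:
p(h) = (4 + h)²/6
-84/p(-10) + (V + 8)²/(-248) = -84*6/(4 - 10)² + (-2 + 8)²/(-248) = -84/((⅙)*(-6)²) + 6²*(-1/248) = -84/((⅙)*36) + 36*(-1/248) = -84/6 - 9/62 = -84*⅙ - 9/62 = -14 - 9/62 = -877/62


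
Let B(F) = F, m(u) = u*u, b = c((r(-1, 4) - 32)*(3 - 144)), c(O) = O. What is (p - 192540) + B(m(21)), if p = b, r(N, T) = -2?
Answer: -187305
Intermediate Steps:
b = 4794 (b = (-2 - 32)*(3 - 144) = -34*(-141) = 4794)
m(u) = u²
p = 4794
(p - 192540) + B(m(21)) = (4794 - 192540) + 21² = -187746 + 441 = -187305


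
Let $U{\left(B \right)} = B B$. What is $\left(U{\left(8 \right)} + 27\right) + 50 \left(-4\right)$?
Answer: $-109$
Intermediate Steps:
$U{\left(B \right)} = B^{2}$
$\left(U{\left(8 \right)} + 27\right) + 50 \left(-4\right) = \left(8^{2} + 27\right) + 50 \left(-4\right) = \left(64 + 27\right) - 200 = 91 - 200 = -109$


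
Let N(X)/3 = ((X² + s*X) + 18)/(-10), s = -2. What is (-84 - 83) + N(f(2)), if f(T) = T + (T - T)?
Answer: -862/5 ≈ -172.40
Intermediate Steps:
f(T) = T (f(T) = T + 0 = T)
N(X) = -27/5 - 3*X²/10 + 3*X/5 (N(X) = 3*(((X² - 2*X) + 18)/(-10)) = 3*((18 + X² - 2*X)*(-⅒)) = 3*(-9/5 - X²/10 + X/5) = -27/5 - 3*X²/10 + 3*X/5)
(-84 - 83) + N(f(2)) = (-84 - 83) + (-27/5 - 3/10*2² + (⅗)*2) = -167 + (-27/5 - 3/10*4 + 6/5) = -167 + (-27/5 - 6/5 + 6/5) = -167 - 27/5 = -862/5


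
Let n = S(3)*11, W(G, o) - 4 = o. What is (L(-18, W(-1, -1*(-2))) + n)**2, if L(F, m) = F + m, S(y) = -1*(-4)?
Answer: 1024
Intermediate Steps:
W(G, o) = 4 + o
S(y) = 4
n = 44 (n = 4*11 = 44)
(L(-18, W(-1, -1*(-2))) + n)**2 = ((-18 + (4 - 1*(-2))) + 44)**2 = ((-18 + (4 + 2)) + 44)**2 = ((-18 + 6) + 44)**2 = (-12 + 44)**2 = 32**2 = 1024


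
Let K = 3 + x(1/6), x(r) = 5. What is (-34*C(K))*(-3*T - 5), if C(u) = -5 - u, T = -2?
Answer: 442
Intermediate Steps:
K = 8 (K = 3 + 5 = 8)
(-34*C(K))*(-3*T - 5) = (-34*(-5 - 1*8))*(-3*(-2) - 5) = (-34*(-5 - 8))*(6 - 5) = -34*(-13)*1 = 442*1 = 442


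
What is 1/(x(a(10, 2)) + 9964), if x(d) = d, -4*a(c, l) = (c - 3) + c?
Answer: 4/39839 ≈ 0.00010040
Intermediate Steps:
a(c, l) = ¾ - c/2 (a(c, l) = -((c - 3) + c)/4 = -((-3 + c) + c)/4 = -(-3 + 2*c)/4 = ¾ - c/2)
1/(x(a(10, 2)) + 9964) = 1/((¾ - ½*10) + 9964) = 1/((¾ - 5) + 9964) = 1/(-17/4 + 9964) = 1/(39839/4) = 4/39839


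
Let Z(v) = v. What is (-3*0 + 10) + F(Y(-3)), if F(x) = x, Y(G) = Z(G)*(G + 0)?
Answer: 19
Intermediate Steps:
Y(G) = G**2 (Y(G) = G*(G + 0) = G*G = G**2)
(-3*0 + 10) + F(Y(-3)) = (-3*0 + 10) + (-3)**2 = (0 + 10) + 9 = 10 + 9 = 19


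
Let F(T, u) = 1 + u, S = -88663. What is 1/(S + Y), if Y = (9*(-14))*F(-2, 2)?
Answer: -1/89041 ≈ -1.1231e-5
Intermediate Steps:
Y = -378 (Y = (9*(-14))*(1 + 2) = -126*3 = -378)
1/(S + Y) = 1/(-88663 - 378) = 1/(-89041) = -1/89041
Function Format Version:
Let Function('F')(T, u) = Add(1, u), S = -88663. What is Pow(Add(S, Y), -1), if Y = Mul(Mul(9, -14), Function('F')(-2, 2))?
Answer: Rational(-1, 89041) ≈ -1.1231e-5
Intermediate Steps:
Y = -378 (Y = Mul(Mul(9, -14), Add(1, 2)) = Mul(-126, 3) = -378)
Pow(Add(S, Y), -1) = Pow(Add(-88663, -378), -1) = Pow(-89041, -1) = Rational(-1, 89041)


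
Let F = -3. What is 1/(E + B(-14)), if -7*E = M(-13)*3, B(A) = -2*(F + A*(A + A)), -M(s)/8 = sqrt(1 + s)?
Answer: -19061/14832914 - 84*I*sqrt(3)/7416457 ≈ -0.001285 - 1.9617e-5*I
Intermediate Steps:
M(s) = -8*sqrt(1 + s)
B(A) = 6 - 4*A**2 (B(A) = -2*(-3 + A*(A + A)) = -2*(-3 + A*(2*A)) = -2*(-3 + 2*A**2) = 6 - 4*A**2)
E = 48*I*sqrt(3)/7 (E = -(-8*sqrt(1 - 13))*3/7 = -(-16*I*sqrt(3))*3/7 = -(-48)*I*sqrt(3)/7 = 48*I*sqrt(3)/7 ≈ 11.877*I)
1/(E + B(-14)) = 1/(48*I*sqrt(3)/7 + (6 - 4*(-14)**2)) = 1/(48*I*sqrt(3)/7 + (6 - 4*196)) = 1/(48*I*sqrt(3)/7 + (6 - 784)) = 1/(48*I*sqrt(3)/7 - 778) = 1/(-778 + 48*I*sqrt(3)/7)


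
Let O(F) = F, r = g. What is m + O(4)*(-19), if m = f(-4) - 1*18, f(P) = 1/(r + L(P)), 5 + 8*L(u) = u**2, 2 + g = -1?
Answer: -1230/13 ≈ -94.615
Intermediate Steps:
g = -3 (g = -2 - 1 = -3)
r = -3
L(u) = -5/8 + u**2/8
f(P) = 1/(-29/8 + P**2/8) (f(P) = 1/(-3 + (-5/8 + P**2/8)) = 1/(-29/8 + P**2/8))
m = -242/13 (m = 8/(-29 + (-4)**2) - 1*18 = 8/(-29 + 16) - 18 = 8/(-13) - 18 = 8*(-1/13) - 18 = -8/13 - 18 = -242/13 ≈ -18.615)
m + O(4)*(-19) = -242/13 + 4*(-19) = -242/13 - 76 = -1230/13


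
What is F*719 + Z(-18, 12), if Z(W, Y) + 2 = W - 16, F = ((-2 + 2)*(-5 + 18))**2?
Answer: -36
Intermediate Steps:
F = 0 (F = (0*13)**2 = 0**2 = 0)
Z(W, Y) = -18 + W (Z(W, Y) = -2 + (W - 16) = -2 + (-16 + W) = -18 + W)
F*719 + Z(-18, 12) = 0*719 + (-18 - 18) = 0 - 36 = -36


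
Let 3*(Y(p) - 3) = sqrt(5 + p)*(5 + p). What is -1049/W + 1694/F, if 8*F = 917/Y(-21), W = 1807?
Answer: 10357637/236717 - 123904*I/393 ≈ 43.755 - 315.28*I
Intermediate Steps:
Y(p) = 3 + (5 + p)**(3/2)/3 (Y(p) = 3 + (sqrt(5 + p)*(5 + p))/3 = 3 + (5 + p)**(3/2)/3)
F = 8253*(3 + 64*I/3)/33416 (F = (917/(3 + (5 - 21)**(3/2)/3))/8 = (917/(3 + (-16)**(3/2)/3))/8 = (917/(3 + (-64*I)/3))/8 = (917/(3 - 64*I/3))/8 = (917*(9*(3 + 64*I/3)/4177))/8 = (8253*(3 + 64*I/3)/4177)/8 = 8253*(3 + 64*I/3)/33416 ≈ 0.74093 + 5.2689*I)
-1049/W + 1694/F = -1049/1807 + 1694/(24759/33416 + 22008*I/4177) = -1049*1/1807 + 1694*(267328*(24759/33416 - 22008*I/4177)/7568001) = -1049/1807 + 64693376*(24759/33416 - 22008*I/4177)/1081143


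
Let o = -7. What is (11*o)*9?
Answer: -693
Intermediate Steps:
(11*o)*9 = (11*(-7))*9 = -77*9 = -693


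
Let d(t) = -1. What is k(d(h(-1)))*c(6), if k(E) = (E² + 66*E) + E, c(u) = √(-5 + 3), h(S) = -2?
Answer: -66*I*√2 ≈ -93.338*I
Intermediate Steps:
c(u) = I*√2 (c(u) = √(-2) = I*√2)
k(E) = E² + 67*E
k(d(h(-1)))*c(6) = (-(67 - 1))*(I*√2) = (-1*66)*(I*√2) = -66*I*√2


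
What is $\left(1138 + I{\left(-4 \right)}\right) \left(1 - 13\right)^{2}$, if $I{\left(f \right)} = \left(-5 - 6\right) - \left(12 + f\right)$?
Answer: $161136$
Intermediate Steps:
$I{\left(f \right)} = -23 - f$ ($I{\left(f \right)} = -11 - \left(12 + f\right) = -23 - f$)
$\left(1138 + I{\left(-4 \right)}\right) \left(1 - 13\right)^{2} = \left(1138 - 19\right) \left(1 - 13\right)^{2} = \left(1138 + \left(-23 + 4\right)\right) \left(-12\right)^{2} = \left(1138 - 19\right) 144 = 1119 \cdot 144 = 161136$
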